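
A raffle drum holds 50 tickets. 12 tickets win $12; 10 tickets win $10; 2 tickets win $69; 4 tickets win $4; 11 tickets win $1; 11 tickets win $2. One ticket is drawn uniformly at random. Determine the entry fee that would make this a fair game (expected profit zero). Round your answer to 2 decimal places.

E[payout] = (12/50)·12 + (10/50)·10 + (2/50)·69 + (4/50)·4 + (11/50)·1 + (11/50)·2 = 431/50
Fair fee = E[payout] = 431/50 ≈ $8.62

$8.62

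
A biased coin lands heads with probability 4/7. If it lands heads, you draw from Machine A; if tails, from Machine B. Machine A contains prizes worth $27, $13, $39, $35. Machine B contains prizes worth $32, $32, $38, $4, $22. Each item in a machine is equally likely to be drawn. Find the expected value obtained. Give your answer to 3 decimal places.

$27.257

E[X | Machine A] = (27 + 13 + 39 + 35)/4 = 57/2
E[X | Machine B] = (32 + 32 + 38 + 4 + 22)/5 = 128/5
E[X] = (4/7)·57/2 + (3/7)·128/5 = 954/35 ≈ 27.257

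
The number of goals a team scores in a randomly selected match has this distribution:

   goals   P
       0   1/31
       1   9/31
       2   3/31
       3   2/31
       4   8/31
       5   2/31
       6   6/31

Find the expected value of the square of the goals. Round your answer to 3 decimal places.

E[X²] = (1/31)·0 + (9/31)·1 + (3/31)·4 + (2/31)·9 + (8/31)·16 + (2/31)·25 + (6/31)·36
     = 433/31 ≈ 13.968

13.968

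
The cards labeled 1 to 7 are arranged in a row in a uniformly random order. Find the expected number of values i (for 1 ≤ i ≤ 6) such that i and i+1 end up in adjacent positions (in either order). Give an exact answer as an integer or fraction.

12/7

For each i ∈ {1,…,6}, let Xᵢ = 1 if i and i+1 are adjacent. P(Xᵢ=1) = 2·(7−1)!/7! = 2/7.
By linearity, E[ΣXᵢ] = (6)·(2/7) = 12/7.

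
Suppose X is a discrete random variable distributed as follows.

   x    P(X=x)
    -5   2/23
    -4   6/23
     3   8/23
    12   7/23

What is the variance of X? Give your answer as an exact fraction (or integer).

E[X] = (2/23)·(-5) + (6/23)·(-4) + (8/23)·3 + (7/23)·12 = 74/23
E[X²] = (2/23)·25 + (6/23)·16 + (8/23)·9 + (7/23)·144 = 1226/23
Var(X) = 1226/23 − (74/23)² = 22722/529

22722/529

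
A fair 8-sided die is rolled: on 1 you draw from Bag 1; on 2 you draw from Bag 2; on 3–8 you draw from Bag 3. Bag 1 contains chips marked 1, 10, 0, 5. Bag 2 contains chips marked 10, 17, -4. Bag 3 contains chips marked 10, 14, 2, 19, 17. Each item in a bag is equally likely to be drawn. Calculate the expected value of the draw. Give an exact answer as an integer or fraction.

1291/120

E[X | Bag 1] = (1 + 10 + 0 + 5)/4 = 4
E[X | Bag 2] = (10 + 17 − 4)/3 = 23/3
E[X | Bag 3] = (10 + 14 + 2 + 19 + 17)/5 = 62/5
E[X] = (1/8)·4 + (1/8)·23/3 + (3/4)·62/5 = 1291/120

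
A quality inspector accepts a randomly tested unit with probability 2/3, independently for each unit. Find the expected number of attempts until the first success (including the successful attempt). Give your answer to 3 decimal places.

For a geometric distribution, E[trials] = 1/p = 1/(2/3) = 3/2.
≈ 1.500

1.500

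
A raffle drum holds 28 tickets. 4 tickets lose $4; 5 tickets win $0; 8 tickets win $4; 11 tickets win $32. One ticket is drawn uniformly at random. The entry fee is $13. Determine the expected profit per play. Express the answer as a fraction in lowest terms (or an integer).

1/7 dollars

E[payout] = (4/28)·(-4) + (5/28)·0 + (8/28)·4 + (11/28)·32 = 92/7
Expected profit = 92/7 − 13 = 1/7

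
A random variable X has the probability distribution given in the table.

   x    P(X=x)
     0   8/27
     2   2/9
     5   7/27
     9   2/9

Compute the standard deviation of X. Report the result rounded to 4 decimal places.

E[X] = 101/27, E[X²] = 685/27
Var(X) = E[X²] − (E[X])² = 685/27 − 10201/729 = 8294/729
SD(X) = √(8294/729) ≈ 3.3730

3.3730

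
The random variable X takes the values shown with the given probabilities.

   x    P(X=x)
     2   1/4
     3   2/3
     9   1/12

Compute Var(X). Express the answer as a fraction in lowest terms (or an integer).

E[X] = (1/4)·2 + (2/3)·3 + (1/12)·9 = 13/4
E[X²] = (1/4)·4 + (2/3)·9 + (1/12)·81 = 55/4
Var(X) = 55/4 − (13/4)² = 51/16

51/16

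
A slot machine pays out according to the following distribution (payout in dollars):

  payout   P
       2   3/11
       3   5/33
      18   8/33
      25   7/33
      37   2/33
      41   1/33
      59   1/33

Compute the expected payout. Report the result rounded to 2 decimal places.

E[X] = (3/11)·2 + (5/33)·3 + (8/33)·18 + (7/33)·25 + (2/33)·37 + (1/33)·41 + (1/33)·59
     = 526/33 ≈ 15.94

$15.94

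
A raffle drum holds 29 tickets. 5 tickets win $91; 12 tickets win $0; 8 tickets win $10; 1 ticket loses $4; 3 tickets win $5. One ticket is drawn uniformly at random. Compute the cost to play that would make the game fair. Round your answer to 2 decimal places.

E[payout] = (5/29)·91 + (12/29)·0 + (8/29)·10 + (1/29)·(-4) + (3/29)·5 = 546/29
Fair fee = E[payout] = 546/29 ≈ $18.83

$18.83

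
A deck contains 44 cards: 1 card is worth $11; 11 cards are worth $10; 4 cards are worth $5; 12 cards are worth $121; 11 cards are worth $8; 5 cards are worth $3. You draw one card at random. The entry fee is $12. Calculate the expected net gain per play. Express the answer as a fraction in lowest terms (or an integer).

E[payout] = (1/44)·11 + (11/44)·10 + (4/44)·5 + (12/44)·121 + (11/44)·8 + (5/44)·3 = 424/11
Expected profit = 424/11 − 12 = 292/11

292/11 dollars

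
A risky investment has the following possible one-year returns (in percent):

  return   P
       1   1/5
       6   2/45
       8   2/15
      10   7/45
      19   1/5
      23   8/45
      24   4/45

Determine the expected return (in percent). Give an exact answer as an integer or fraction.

E[X] = (1/5)·1 + (2/45)·6 + (2/15)·8 + (7/45)·10 + (1/5)·19 + (8/45)·23 + (4/45)·24
     = 118/9

118/9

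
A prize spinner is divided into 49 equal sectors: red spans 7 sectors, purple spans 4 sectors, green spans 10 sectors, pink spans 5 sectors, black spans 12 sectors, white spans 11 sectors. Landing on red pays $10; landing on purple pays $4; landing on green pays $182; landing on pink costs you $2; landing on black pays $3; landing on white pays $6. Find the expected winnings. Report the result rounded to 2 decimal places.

E[payout] = (7/49)·10 + (4/49)·4 + (10/49)·182 + (5/49)·(-2) + (12/49)·3 + (11/49)·6 = 1998/49
≈ $40.78

$40.78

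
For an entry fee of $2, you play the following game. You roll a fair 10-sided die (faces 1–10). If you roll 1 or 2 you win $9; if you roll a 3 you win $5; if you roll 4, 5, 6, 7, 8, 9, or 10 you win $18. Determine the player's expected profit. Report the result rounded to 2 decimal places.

E[payout] = (1/10)·5 + (1/5)·9 + (7/10)·18 = 149/10
Expected profit = 149/10 − 2 = 129/10 ≈ $12.90

$12.90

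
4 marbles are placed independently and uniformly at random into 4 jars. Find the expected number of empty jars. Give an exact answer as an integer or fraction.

81/64

Let Xⱼ=1 if jar j is empty. P(Xⱼ=1) = ((4-1)/4)^4 = 81/256.
By linearity, E[#empty] = 4·81/256 = 81/64.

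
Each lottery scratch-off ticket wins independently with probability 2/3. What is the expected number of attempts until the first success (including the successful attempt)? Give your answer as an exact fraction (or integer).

3/2

For a geometric distribution, E[trials] = 1/p = 1/(2/3) = 3/2.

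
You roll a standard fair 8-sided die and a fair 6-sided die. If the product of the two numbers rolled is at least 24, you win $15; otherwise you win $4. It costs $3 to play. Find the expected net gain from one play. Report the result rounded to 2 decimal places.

$3.98

E[payout] = (35/48)·4 + (13/48)·15 = 335/48
Expected profit = 335/48 − 3 = 191/48 ≈ $3.98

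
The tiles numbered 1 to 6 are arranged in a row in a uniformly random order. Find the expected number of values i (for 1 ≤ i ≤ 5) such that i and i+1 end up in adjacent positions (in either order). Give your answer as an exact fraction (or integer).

For each i ∈ {1,…,5}, let Xᵢ = 1 if i and i+1 are adjacent. P(Xᵢ=1) = 2·(6−1)!/6! = 2/6.
By linearity, E[ΣXᵢ] = (5)·(2/6) = 5/3.

5/3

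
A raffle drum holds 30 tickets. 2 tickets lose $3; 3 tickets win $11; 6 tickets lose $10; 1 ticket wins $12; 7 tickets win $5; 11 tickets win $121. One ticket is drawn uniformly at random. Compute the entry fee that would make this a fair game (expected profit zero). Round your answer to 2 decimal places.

E[payout] = (2/30)·(-3) + (3/30)·11 + (6/30)·(-10) + (1/30)·12 + (7/30)·5 + (11/30)·121 = 269/6
Fair fee = E[payout] = 269/6 ≈ $44.83

$44.83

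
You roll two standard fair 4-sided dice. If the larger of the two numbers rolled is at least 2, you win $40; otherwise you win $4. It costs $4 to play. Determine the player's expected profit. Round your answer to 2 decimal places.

$33.75

E[payout] = (1/16)·4 + (15/16)·40 = 151/4
Expected profit = 151/4 − 4 = 135/4 ≈ $33.75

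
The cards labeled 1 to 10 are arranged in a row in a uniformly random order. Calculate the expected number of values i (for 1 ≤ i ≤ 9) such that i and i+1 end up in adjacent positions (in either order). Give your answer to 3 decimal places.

For each i ∈ {1,…,9}, let Xᵢ = 1 if i and i+1 are adjacent. P(Xᵢ=1) = 2·(10−1)!/10! = 2/10.
By linearity, E[ΣXᵢ] = (9)·(2/10) = 9/5.
≈ 1.800

1.800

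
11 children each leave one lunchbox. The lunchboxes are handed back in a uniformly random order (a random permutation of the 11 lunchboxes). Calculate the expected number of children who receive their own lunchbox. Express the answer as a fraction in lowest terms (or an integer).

Let Xᵢ = 1 if person i gets their own lunchbox. For each i, P(Xᵢ=1) = 1/11.
By linearity of expectation, E[X₁+…+X_11] = 11·(1/11) = 1.

1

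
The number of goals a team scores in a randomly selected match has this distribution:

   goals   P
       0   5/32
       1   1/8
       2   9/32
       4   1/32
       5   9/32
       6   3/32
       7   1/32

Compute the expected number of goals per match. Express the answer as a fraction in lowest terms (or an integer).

3

E[X] = (5/32)·0 + (1/8)·1 + (9/32)·2 + (1/32)·4 + (9/32)·5 + (3/32)·6 + (1/32)·7
     = 3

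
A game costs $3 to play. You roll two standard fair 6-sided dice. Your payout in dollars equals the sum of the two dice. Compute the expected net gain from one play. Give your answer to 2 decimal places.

$4.00

Distribution of the sum of the two dice: 2 w.p. 1/36, 3 w.p. 1/18, 4 w.p. 1/12, 5 w.p. 1/9, 6 w.p. 5/36, 7 w.p. 1/6, …
E[payout] = (1/36)·2 + (1/18)·3 + (1/12)·4 + (1/9)·5 + (5/36)·6 + (1/6)·7 + (5/36)·8 + (1/9)·9 + (1/12)·10 + (1/18)·11 + (1/36)·12 = 7
Expected profit = 7 − 3 = 4 ≈ $4.00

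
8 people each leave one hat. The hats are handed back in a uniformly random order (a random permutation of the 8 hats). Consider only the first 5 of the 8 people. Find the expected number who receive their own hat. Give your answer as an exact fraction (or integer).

5/8

Let Xᵢ = 1 if person i gets their own hat. For each i, P(Xᵢ=1) = 1/8.
By linearity of expectation, E[X₁+…+X_5] = 5·(1/8) = 5/8.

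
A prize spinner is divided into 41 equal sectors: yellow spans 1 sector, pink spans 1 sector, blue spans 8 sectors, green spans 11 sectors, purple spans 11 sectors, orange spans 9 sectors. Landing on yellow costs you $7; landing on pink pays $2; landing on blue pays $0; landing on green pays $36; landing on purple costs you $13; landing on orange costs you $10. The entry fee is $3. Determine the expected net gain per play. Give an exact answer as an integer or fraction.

35/41 dollars

E[payout] = (1/41)·(-7) + (1/41)·2 + (8/41)·0 + (11/41)·36 + (11/41)·(-13) + (9/41)·(-10) = 158/41
Expected profit = 158/41 − 3 = 35/41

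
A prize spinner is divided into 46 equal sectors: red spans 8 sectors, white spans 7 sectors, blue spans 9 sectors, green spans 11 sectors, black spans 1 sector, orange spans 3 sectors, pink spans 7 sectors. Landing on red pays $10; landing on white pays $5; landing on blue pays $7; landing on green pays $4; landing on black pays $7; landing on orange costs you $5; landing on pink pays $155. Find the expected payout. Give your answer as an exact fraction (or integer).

E[payout] = (8/46)·10 + (7/46)·5 + (9/46)·7 + (11/46)·4 + (1/46)·7 + (3/46)·(-5) + (7/46)·155 = 1299/46

1299/46 dollars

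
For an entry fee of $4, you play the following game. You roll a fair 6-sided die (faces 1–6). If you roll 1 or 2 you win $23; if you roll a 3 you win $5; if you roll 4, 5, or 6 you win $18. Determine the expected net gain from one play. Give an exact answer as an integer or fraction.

E[payout] = (1/6)·5 + (1/2)·18 + (1/3)·23 = 35/2
Expected profit = 35/2 − 4 = 27/2

27/2 dollars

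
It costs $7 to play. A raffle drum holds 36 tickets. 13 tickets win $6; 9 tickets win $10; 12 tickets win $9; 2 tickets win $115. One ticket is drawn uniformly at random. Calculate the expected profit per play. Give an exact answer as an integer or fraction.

127/18 dollars

E[payout] = (13/36)·6 + (9/36)·10 + (12/36)·9 + (2/36)·115 = 253/18
Expected profit = 253/18 − 7 = 127/18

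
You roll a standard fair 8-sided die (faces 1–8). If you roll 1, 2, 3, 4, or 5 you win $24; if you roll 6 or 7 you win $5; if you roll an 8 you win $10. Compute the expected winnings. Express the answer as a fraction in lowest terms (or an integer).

E[payout] = (1/4)·5 + (1/8)·10 + (5/8)·24 = 35/2

35/2 dollars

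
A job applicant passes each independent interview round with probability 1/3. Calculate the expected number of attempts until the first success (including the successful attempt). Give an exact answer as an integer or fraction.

For a geometric distribution, E[trials] = 1/p = 1/(1/3) = 3.

3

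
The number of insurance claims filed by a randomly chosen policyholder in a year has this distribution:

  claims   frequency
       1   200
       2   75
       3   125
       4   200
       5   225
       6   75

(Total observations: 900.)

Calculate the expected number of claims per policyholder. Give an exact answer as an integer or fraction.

31/9

Total = 900, so P(claims=1) = 200/900, etc.
E[X] = (2/9)·1 + (1/12)·2 + (5/36)·3 + (2/9)·4 + (1/4)·5 + (1/12)·6
     = 31/9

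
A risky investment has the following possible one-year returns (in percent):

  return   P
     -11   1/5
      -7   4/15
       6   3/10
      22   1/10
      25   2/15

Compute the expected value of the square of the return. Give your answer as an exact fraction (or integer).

899/5

E[X²] = (1/5)·121 + (4/15)·49 + (3/10)·36 + (1/10)·484 + (2/15)·625
     = 899/5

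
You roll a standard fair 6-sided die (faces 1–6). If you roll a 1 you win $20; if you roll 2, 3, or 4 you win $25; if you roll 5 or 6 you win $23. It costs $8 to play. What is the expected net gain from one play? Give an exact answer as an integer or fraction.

E[payout] = (1/6)·20 + (1/3)·23 + (1/2)·25 = 47/2
Expected profit = 47/2 − 8 = 31/2

31/2 dollars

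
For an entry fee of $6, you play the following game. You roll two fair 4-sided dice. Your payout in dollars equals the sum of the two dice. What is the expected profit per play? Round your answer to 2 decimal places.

-$1.00

Distribution of the sum of the two dice: 2 w.p. 1/16, 3 w.p. 1/8, 4 w.p. 3/16, 5 w.p. 1/4, 6 w.p. 3/16, 7 w.p. 1/8, …
E[payout] = (1/16)·2 + (1/8)·3 + (3/16)·4 + (1/4)·5 + (3/16)·6 + (1/8)·7 + (1/16)·8 = 5
Expected profit = 5 − 6 = -1 ≈ -$1.00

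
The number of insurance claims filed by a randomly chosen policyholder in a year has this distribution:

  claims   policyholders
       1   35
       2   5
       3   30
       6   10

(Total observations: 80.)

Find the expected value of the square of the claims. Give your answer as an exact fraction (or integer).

137/16

Total = 80, so P(claims=1) = 35/80, etc.
E[X²] = (7/16)·1 + (1/16)·4 + (3/8)·9 + (1/8)·36
     = 137/16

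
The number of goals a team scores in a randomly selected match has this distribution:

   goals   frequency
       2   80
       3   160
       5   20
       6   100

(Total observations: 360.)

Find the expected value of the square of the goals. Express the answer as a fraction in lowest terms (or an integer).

293/18

Total = 360, so P(goals=2) = 80/360, etc.
E[X²] = (2/9)·4 + (4/9)·9 + (1/18)·25 + (5/18)·36
     = 293/18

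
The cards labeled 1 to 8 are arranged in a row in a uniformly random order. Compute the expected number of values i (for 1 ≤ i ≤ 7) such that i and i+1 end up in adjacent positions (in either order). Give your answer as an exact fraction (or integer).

For each i ∈ {1,…,7}, let Xᵢ = 1 if i and i+1 are adjacent. P(Xᵢ=1) = 2·(8−1)!/8! = 2/8.
By linearity, E[ΣXᵢ] = (7)·(2/8) = 7/4.

7/4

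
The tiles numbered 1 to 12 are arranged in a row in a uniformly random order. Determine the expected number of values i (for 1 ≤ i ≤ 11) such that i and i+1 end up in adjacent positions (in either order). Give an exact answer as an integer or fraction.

For each i ∈ {1,…,11}, let Xᵢ = 1 if i and i+1 are adjacent. P(Xᵢ=1) = 2·(12−1)!/12! = 2/12.
By linearity, E[ΣXᵢ] = (11)·(2/12) = 11/6.

11/6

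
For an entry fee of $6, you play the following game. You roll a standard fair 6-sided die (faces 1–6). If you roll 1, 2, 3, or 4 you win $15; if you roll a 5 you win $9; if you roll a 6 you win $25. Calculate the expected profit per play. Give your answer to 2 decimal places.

E[payout] = (1/6)·9 + (2/3)·15 + (1/6)·25 = 47/3
Expected profit = 47/3 − 6 = 29/3 ≈ $9.67

$9.67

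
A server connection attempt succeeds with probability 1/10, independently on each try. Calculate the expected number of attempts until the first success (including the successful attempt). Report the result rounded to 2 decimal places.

For a geometric distribution, E[trials] = 1/p = 1/(1/10) = 10.
≈ 10.00

10.00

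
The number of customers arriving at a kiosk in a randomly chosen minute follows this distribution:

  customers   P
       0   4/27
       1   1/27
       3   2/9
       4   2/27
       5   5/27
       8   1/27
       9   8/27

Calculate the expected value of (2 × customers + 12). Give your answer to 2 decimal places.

21.78

E[2x+12] = (4/27)·12 + (1/27)·14 + (2/9)·18 + (2/27)·20 + (5/27)·22 + (1/27)·28 + (8/27)·30
     = 196/9 ≈ 21.78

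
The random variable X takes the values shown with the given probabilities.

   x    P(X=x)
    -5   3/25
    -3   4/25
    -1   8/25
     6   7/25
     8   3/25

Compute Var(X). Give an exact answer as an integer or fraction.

E[X] = (3/25)·(-5) + (4/25)·(-3) + (8/25)·(-1) + (7/25)·6 + (3/25)·8 = 31/25
E[X²] = (3/25)·25 + (4/25)·9 + (8/25)·1 + (7/25)·36 + (3/25)·64 = 563/25
Var(X) = 563/25 − (31/25)² = 13114/625

13114/625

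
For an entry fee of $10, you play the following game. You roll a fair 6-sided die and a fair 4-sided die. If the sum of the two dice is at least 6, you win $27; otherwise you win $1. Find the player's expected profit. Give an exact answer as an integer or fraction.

37/6 dollars

E[payout] = (5/12)·1 + (7/12)·27 = 97/6
Expected profit = 97/6 − 10 = 37/6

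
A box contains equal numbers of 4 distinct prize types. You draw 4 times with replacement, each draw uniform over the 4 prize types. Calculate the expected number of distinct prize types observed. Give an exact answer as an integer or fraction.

Let Xⱼ=1 if type j appears at least once. P(Xⱼ=1) = 1 − ((4−1)/4)^4 = 175/256.
E[#distinct] = 4·175/256 = 175/64.

175/64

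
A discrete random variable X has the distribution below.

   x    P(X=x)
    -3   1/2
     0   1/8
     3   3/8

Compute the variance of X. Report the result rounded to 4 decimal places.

7.7344

E[X] = (1/2)·(-3) + (1/8)·0 + (3/8)·3 = -3/8
E[X²] = (1/2)·9 + (1/8)·0 + (3/8)·9 = 63/8
Var(X) = 63/8 − (-3/8)² = 495/64 ≈ 7.7344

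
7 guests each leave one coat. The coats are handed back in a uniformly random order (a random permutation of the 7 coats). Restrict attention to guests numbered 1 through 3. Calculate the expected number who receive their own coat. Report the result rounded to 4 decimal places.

0.4286

Let Xᵢ = 1 if person i gets their own coat. For each i, P(Xᵢ=1) = 1/7.
By linearity of expectation, E[X₁+…+X_3] = 3·(1/7) = 3/7.
≈ 0.4286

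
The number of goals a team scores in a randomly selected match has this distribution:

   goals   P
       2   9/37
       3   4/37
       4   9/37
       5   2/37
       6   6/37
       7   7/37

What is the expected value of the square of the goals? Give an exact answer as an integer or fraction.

825/37

E[X²] = (9/37)·4 + (4/37)·9 + (9/37)·16 + (2/37)·25 + (6/37)·36 + (7/37)·49
     = 825/37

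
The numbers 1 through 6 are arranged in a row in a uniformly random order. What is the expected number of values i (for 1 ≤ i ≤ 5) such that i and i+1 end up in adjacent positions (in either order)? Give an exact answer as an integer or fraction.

5/3

For each i ∈ {1,…,5}, let Xᵢ = 1 if i and i+1 are adjacent. P(Xᵢ=1) = 2·(6−1)!/6! = 2/6.
By linearity, E[ΣXᵢ] = (5)·(2/6) = 5/3.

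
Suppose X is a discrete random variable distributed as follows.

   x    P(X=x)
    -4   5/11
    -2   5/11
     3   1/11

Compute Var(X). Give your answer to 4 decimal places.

E[X] = (5/11)·(-4) + (5/11)·(-2) + (1/11)·3 = -27/11
E[X²] = (5/11)·16 + (5/11)·4 + (1/11)·9 = 109/11
Var(X) = 109/11 − (-27/11)² = 470/121 ≈ 3.8843

3.8843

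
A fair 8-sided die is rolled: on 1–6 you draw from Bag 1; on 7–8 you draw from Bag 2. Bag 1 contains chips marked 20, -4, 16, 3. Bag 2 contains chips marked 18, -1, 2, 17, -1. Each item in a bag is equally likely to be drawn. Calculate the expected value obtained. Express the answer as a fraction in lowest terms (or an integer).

E[X | Bag 1] = (20 − 4 + 16 + 3)/4 = 35/4
E[X | Bag 2] = (18 − 1 + 2 + 17 − 1)/5 = 7
E[X] = (3/4)·35/4 + (1/4)·7 = 133/16

133/16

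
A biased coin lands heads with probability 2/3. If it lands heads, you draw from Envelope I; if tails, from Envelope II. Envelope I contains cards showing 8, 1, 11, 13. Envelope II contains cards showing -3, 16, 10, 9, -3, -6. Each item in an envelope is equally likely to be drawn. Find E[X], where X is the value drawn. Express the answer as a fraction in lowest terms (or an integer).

61/9

E[X | Envelope I] = (8 + 1 + 11 + 13)/4 = 33/4
E[X | Envelope II] = (-3 + 16 + 10 + 9 − 3 − 6)/6 = 23/6
E[X] = (2/3)·33/4 + (1/3)·23/6 = 61/9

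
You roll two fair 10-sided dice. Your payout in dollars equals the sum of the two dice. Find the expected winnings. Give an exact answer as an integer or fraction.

$11

Distribution of the sum of the two dice: 2 w.p. 1/100, 3 w.p. 1/50, 4 w.p. 3/100, 5 w.p. 1/25, 6 w.p. 1/20, 7 w.p. 3/50, …
E[payout] = (1/100)·2 + (1/50)·3 + (3/100)·4 + (1/25)·5 + (1/20)·6 + (3/50)·7 + (7/100)·8 + (2/25)·9 + (9/100)·10 + (1/10)·11 + (9/100)·12 + (2/25)·13 + (7/100)·14 + (3/50)·15 + (1/20)·16 + (1/25)·17 + (3/100)·18 + (1/50)·19 + (1/100)·20 = 11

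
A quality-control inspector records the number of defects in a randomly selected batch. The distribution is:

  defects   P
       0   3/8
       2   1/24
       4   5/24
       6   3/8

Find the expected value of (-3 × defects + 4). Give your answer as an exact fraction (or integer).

E[-3x+4] = (3/8)·4 + (1/24)·(-2) + (5/24)·(-8) + (3/8)·(-14)
     = -11/2

-11/2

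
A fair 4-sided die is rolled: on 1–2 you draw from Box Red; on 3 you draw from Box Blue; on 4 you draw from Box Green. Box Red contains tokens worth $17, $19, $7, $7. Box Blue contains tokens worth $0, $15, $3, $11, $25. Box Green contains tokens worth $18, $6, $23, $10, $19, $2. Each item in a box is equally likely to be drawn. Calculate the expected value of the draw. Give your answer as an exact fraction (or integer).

61/5 dollars

E[X | Box Red] = (17 + 19 + 7 + 7)/4 = 25/2
E[X | Box Blue] = (0 + 15 + 3 + 11 + 25)/5 = 54/5
E[X | Box Green] = (18 + 6 + 23 + 10 + 19 + 2)/6 = 13
E[X] = (1/2)·25/2 + (1/4)·54/5 + (1/4)·13 = 61/5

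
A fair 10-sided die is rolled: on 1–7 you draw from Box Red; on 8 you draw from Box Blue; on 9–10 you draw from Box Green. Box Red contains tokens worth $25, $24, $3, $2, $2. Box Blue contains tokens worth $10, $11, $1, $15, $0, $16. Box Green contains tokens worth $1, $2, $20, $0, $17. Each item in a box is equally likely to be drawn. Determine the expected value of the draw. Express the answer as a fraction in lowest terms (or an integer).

3097/300 dollars

E[X | Box Red] = (25 + 24 + 3 + 2 + 2)/5 = 56/5
E[X | Box Blue] = (10 + 11 + 1 + 15 + 0 + 16)/6 = 53/6
E[X | Box Green] = (1 + 2 + 20 + 0 + 17)/5 = 8
E[X] = (7/10)·56/5 + (1/10)·53/6 + (1/5)·8 = 3097/300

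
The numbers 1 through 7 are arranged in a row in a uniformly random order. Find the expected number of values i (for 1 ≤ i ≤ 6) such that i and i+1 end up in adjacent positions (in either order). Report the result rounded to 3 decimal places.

1.714

For each i ∈ {1,…,6}, let Xᵢ = 1 if i and i+1 are adjacent. P(Xᵢ=1) = 2·(7−1)!/7! = 2/7.
By linearity, E[ΣXᵢ] = (6)·(2/7) = 12/7.
≈ 1.714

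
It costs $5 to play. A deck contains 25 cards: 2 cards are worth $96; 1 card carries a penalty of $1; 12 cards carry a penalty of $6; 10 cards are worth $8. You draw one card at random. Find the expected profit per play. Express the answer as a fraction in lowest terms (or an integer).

E[payout] = (2/25)·96 + (1/25)·(-1) + (12/25)·(-6) + (10/25)·8 = 199/25
Expected profit = 199/25 − 5 = 74/25

74/25 dollars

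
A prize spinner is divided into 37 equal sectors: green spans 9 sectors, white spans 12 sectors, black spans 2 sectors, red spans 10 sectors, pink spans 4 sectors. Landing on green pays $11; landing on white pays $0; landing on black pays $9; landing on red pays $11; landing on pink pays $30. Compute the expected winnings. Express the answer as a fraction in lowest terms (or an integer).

E[payout] = (9/37)·11 + (12/37)·0 + (2/37)·9 + (10/37)·11 + (4/37)·30 = 347/37

347/37 dollars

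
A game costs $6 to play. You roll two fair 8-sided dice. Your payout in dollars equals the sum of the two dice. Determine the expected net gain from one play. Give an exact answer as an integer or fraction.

$3

Distribution of the sum of the two dice: 2 w.p. 1/64, 3 w.p. 1/32, 4 w.p. 3/64, 5 w.p. 1/16, 6 w.p. 5/64, 7 w.p. 3/32, …
E[payout] = (1/64)·2 + (1/32)·3 + (3/64)·4 + (1/16)·5 + (5/64)·6 + (3/32)·7 + (7/64)·8 + (1/8)·9 + (7/64)·10 + (3/32)·11 + (5/64)·12 + (1/16)·13 + (3/64)·14 + (1/32)·15 + (1/64)·16 = 9
Expected profit = 9 − 6 = 3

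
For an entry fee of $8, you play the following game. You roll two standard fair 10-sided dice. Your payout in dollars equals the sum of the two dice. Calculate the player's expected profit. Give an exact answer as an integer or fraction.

$3

Distribution of the sum of the two dice: 2 w.p. 1/100, 3 w.p. 1/50, 4 w.p. 3/100, 5 w.p. 1/25, 6 w.p. 1/20, 7 w.p. 3/50, …
E[payout] = (1/100)·2 + (1/50)·3 + (3/100)·4 + (1/25)·5 + (1/20)·6 + (3/50)·7 + (7/100)·8 + (2/25)·9 + (9/100)·10 + (1/10)·11 + (9/100)·12 + (2/25)·13 + (7/100)·14 + (3/50)·15 + (1/20)·16 + (1/25)·17 + (3/100)·18 + (1/50)·19 + (1/100)·20 = 11
Expected profit = 11 − 8 = 3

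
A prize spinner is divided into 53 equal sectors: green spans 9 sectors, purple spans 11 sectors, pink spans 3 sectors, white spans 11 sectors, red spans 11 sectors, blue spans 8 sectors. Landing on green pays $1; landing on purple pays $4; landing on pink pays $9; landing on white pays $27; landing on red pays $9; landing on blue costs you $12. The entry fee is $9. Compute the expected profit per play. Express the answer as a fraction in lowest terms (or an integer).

-97/53 dollars

E[payout] = (9/53)·1 + (11/53)·4 + (3/53)·9 + (11/53)·27 + (11/53)·9 + (8/53)·(-12) = 380/53
Expected profit = 380/53 − 9 = -97/53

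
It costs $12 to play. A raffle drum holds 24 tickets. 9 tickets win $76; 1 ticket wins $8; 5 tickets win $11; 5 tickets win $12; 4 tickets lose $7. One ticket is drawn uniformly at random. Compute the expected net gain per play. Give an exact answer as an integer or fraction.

491/24 dollars

E[payout] = (9/24)·76 + (1/24)·8 + (5/24)·11 + (5/24)·12 + (4/24)·(-7) = 779/24
Expected profit = 779/24 − 12 = 491/24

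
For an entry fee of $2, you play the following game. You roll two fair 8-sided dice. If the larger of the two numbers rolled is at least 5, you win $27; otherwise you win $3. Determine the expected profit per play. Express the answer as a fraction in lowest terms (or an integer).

E[payout] = (1/4)·3 + (3/4)·27 = 21
Expected profit = 21 − 2 = 19

$19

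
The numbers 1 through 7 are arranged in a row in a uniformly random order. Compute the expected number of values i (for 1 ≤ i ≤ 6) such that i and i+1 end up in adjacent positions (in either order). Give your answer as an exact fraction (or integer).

For each i ∈ {1,…,6}, let Xᵢ = 1 if i and i+1 are adjacent. P(Xᵢ=1) = 2·(7−1)!/7! = 2/7.
By linearity, E[ΣXᵢ] = (6)·(2/7) = 12/7.

12/7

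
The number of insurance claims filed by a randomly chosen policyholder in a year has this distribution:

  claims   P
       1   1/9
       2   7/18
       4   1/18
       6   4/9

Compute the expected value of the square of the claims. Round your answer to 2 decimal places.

18.56

E[X²] = (1/9)·1 + (7/18)·4 + (1/18)·16 + (4/9)·36
     = 167/9 ≈ 18.56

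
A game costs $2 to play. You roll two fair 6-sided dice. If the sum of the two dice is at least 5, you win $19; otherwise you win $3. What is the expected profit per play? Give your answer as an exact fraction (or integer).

E[payout] = (1/6)·3 + (5/6)·19 = 49/3
Expected profit = 49/3 − 2 = 43/3

43/3 dollars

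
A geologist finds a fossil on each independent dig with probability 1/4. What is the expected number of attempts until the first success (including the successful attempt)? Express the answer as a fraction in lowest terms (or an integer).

For a geometric distribution, E[trials] = 1/p = 1/(1/4) = 4.

4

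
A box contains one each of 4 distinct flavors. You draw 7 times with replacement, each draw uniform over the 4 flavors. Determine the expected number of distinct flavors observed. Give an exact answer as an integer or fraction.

14197/4096

Let Xⱼ=1 if type j appears at least once. P(Xⱼ=1) = 1 − ((4−1)/4)^7 = 14197/16384.
E[#distinct] = 4·14197/16384 = 14197/4096.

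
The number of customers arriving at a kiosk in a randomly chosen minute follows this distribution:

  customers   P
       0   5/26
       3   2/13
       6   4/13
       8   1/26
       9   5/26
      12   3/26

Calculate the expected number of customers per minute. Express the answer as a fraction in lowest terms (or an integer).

149/26

E[X] = (5/26)·0 + (2/13)·3 + (4/13)·6 + (1/26)·8 + (5/26)·9 + (3/26)·12
     = 149/26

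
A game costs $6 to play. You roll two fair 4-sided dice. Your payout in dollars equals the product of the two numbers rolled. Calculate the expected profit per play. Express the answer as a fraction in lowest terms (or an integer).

Distribution of the product of the two numbers rolled: 1 w.p. 1/16, 2 w.p. 1/8, 3 w.p. 1/8, 4 w.p. 3/16, 6 w.p. 1/8, 8 w.p. 1/8, …
E[payout] = (1/16)·1 + (1/8)·2 + (1/8)·3 + (3/16)·4 + (1/8)·6 + (1/8)·8 + (1/16)·9 + (1/8)·12 + (1/16)·16 = 25/4
Expected profit = 25/4 − 6 = 1/4

1/4 dollars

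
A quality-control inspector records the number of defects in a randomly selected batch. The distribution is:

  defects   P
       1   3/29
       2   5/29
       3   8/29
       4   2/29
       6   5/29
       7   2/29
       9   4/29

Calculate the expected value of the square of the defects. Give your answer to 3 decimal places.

E[X²] = (3/29)·1 + (5/29)·4 + (8/29)·9 + (2/29)·16 + (5/29)·36 + (2/29)·49 + (4/29)·81
     = 729/29 ≈ 25.138

25.138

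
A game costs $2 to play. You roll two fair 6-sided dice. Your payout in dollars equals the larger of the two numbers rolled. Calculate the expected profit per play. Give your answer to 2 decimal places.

$2.47

Distribution of the larger of the two numbers rolled: 1 w.p. 1/36, 2 w.p. 1/12, 3 w.p. 5/36, 4 w.p. 7/36, 5 w.p. 1/4, 6 w.p. 11/36
E[payout] = (1/36)·1 + (1/12)·2 + (5/36)·3 + (7/36)·4 + (1/4)·5 + (11/36)·6 = 161/36
Expected profit = 161/36 − 2 = 89/36 ≈ $2.47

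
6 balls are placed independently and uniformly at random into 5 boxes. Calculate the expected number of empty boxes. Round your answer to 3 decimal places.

1.311

Let Xⱼ=1 if box j is empty. P(Xⱼ=1) = ((5-1)/5)^6 = 4096/15625.
By linearity, E[#empty] = 5·4096/15625 = 4096/3125.
≈ 1.311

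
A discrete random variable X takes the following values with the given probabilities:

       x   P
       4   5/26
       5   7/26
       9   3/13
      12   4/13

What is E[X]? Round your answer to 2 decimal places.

E[X] = (5/26)·4 + (7/26)·5 + (3/13)·9 + (4/13)·12
     = 205/26 ≈ 7.88

7.88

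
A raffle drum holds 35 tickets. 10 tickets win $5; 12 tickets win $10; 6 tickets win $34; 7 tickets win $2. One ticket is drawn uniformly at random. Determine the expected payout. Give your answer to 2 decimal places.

$11.09

E[payout] = (10/35)·5 + (12/35)·10 + (6/35)·34 + (7/35)·2 = 388/35
≈ $11.09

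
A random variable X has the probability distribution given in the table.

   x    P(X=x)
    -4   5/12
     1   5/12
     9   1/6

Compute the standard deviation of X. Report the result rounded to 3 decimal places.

E[X] = 1/4, E[X²] = 247/12
Var(X) = E[X²] − (E[X])² = 247/12 − 1/16 = 985/48
SD(X) = √(985/48) ≈ 4.530

4.530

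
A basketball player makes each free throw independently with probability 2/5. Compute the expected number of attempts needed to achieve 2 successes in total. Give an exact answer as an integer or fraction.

By linearity (sum of 2 independent geometric waits), E[trials] = 2/p = 2/(2/5) = 5.

5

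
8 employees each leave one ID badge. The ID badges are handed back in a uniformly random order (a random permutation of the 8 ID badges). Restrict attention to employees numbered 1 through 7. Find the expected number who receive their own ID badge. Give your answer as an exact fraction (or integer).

Let Xᵢ = 1 if person i gets their own ID badge. For each i, P(Xᵢ=1) = 1/8.
By linearity of expectation, E[X₁+…+X_7] = 7·(1/8) = 7/8.

7/8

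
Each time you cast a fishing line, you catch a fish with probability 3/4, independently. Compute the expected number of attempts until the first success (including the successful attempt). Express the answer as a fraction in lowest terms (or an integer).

4/3

For a geometric distribution, E[trials] = 1/p = 1/(3/4) = 4/3.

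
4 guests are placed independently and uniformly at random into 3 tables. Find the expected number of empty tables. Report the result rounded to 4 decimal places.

0.5926

Let Xⱼ=1 if table j is empty. P(Xⱼ=1) = ((3-1)/3)^4 = 16/81.
By linearity, E[#empty] = 3·16/81 = 16/27.
≈ 0.5926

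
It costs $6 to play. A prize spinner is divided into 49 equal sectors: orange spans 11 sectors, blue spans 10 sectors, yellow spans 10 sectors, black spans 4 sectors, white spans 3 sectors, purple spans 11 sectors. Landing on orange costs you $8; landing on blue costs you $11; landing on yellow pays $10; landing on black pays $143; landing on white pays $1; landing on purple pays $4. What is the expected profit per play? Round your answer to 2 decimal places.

E[payout] = (11/49)·(-8) + (10/49)·(-11) + (10/49)·10 + (4/49)·143 + (3/49)·1 + (11/49)·4 = 521/49
Expected profit = 521/49 − 6 = 227/49 ≈ $4.63

$4.63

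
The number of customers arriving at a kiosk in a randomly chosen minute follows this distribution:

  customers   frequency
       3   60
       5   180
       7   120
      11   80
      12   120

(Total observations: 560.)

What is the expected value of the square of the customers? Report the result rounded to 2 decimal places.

Total = 560, so P(customers=3) = 60/560, etc.
E[X²] = (3/28)·9 + (9/28)·25 + (3/14)·49 + (1/7)·121 + (3/14)·144
     = 947/14 ≈ 67.64

67.64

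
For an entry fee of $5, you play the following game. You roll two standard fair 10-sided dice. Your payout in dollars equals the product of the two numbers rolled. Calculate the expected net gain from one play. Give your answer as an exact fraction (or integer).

101/4 dollars

Distribution of the product of the two numbers rolled: 1 w.p. 1/100, 2 w.p. 1/50, 3 w.p. 1/50, 4 w.p. 3/100, 5 w.p. 1/50, 6 w.p. 1/25, …
E[payout] = (1/100)·1 + (1/50)·2 + (1/50)·3 + (3/100)·4 + (1/50)·5 + (1/25)·6 + (1/50)·7 + (1/25)·8 + (3/100)·9 + (1/25)·10 + (1/25)·12 + (1/50)·14 + (1/50)·15 + (3/100)·16 + (1/25)·18 + (1/25)·20 + (1/50)·21 + (1/25)·24 + (1/100)·25 + (1/50)·27 + (1/50)·28 + (1/25)·30 + (1/50)·32 + (1/50)·35 + (3/100)·36 + (1/25)·40 + (1/50)·42 + (1/50)·45 + (1/50)·48 + (1/100)·49 + (1/50)·50 + (1/50)·54 + (1/50)·56 + (1/50)·60 + (1/50)·63 + (1/100)·64 + (1/50)·70 + (1/50)·72 + (1/50)·80 + (1/100)·81 + (1/50)·90 + (1/100)·100 = 121/4
Expected profit = 121/4 − 5 = 101/4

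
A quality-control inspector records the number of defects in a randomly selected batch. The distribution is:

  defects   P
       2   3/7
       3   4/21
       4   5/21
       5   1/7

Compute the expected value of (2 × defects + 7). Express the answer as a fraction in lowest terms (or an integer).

277/21

E[2x+7] = (3/7)·11 + (4/21)·13 + (5/21)·15 + (1/7)·17
     = 277/21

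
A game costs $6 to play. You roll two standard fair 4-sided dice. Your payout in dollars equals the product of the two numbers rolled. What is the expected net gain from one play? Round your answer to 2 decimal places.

$0.25

Distribution of the product of the two numbers rolled: 1 w.p. 1/16, 2 w.p. 1/8, 3 w.p. 1/8, 4 w.p. 3/16, 6 w.p. 1/8, 8 w.p. 1/8, …
E[payout] = (1/16)·1 + (1/8)·2 + (1/8)·3 + (3/16)·4 + (1/8)·6 + (1/8)·8 + (1/16)·9 + (1/8)·12 + (1/16)·16 = 25/4
Expected profit = 25/4 − 6 = 1/4 ≈ $0.25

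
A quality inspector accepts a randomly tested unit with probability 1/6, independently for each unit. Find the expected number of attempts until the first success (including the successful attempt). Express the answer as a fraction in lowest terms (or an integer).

For a geometric distribution, E[trials] = 1/p = 1/(1/6) = 6.

6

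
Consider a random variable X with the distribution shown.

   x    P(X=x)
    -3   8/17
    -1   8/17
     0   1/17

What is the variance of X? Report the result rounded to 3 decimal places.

1.163

E[X] = (8/17)·(-3) + (8/17)·(-1) + (1/17)·0 = -32/17
E[X²] = (8/17)·9 + (8/17)·1 + (1/17)·0 = 80/17
Var(X) = 80/17 − (-32/17)² = 336/289 ≈ 1.163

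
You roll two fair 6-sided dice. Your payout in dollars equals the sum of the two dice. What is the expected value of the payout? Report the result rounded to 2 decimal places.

Distribution of the sum of the two dice: 2 w.p. 1/36, 3 w.p. 1/18, 4 w.p. 1/12, 5 w.p. 1/9, 6 w.p. 5/36, 7 w.p. 1/6, …
E[payout] = (1/36)·2 + (1/18)·3 + (1/12)·4 + (1/9)·5 + (5/36)·6 + (1/6)·7 + (5/36)·8 + (1/9)·9 + (1/12)·10 + (1/18)·11 + (1/36)·12 = 7
≈ $7.00

$7.00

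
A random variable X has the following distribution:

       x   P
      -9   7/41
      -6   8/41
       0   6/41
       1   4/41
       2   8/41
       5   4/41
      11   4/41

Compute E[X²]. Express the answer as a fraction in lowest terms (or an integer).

E[X²] = (7/41)·81 + (8/41)·36 + (6/41)·0 + (4/41)·1 + (8/41)·4 + (4/41)·25 + (4/41)·121
     = 1475/41

1475/41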